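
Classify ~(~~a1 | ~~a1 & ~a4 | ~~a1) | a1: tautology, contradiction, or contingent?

tautology

~(~~a1 | ~~a1 & ~a4 | ~~a1) | a1
= ~(~~a1 | ~~a1) | a1   — absorption
= ~~~a1 | a1   — idempotence
= ~a1 | a1   — double negation
= 1   — complement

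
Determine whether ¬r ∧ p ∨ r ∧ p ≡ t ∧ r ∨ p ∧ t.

E1: ¬r ∧ p ∨ r ∧ p
    = p   (distribution)
E2: t ∧ r ∨ p ∧ t
    = t ∧ (r ∨ p)   (distribution)
These differ: at p=1, r=1, t=0, E1 = 1 but E2 = 0.

No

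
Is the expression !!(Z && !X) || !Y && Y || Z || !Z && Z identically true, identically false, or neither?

neither

!!(Z && !X) || !Y && Y || Z || !Z && Z
= !!(Z && !X) || Z || !Z && Z
= !!(Z && !X) || Z
= Z && !X || Z
= Z
This depends on Z, so it is not a constant.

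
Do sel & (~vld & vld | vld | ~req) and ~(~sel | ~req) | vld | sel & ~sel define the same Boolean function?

No

E1: sel & (~vld & vld | vld | ~req)
    = sel & (vld | ~req)   — complement / identity
E2: ~(~sel | ~req) | vld | sel & ~sel
    = sel & req | vld | sel & ~sel   — De Morgan
    = sel & req | vld   — complement / identity
These differ: at req=0, sel=0, vld=1, E1 = 0 but E2 = 1.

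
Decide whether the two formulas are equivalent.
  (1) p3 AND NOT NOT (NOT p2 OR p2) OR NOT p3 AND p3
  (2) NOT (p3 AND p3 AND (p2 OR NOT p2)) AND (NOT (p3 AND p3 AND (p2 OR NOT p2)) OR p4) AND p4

No

E1: p3 AND NOT NOT (NOT p2 OR p2) OR NOT p3 AND p3
    = p3 AND NOT NOT (NOT p2 OR p2)
    = p3 AND (NOT p2 OR p2)
    = p3
E2: NOT (p3 AND p3 AND (p2 OR NOT p2)) AND (NOT (p3 AND p3 AND (p2 OR NOT p2)) OR p4) AND p4
    = NOT (p3 AND p3 AND (p2 OR NOT p2)) AND p4
    = NOT (p3 AND p3) AND p4
    = NOT p3 AND p4
These differ: at p2=0, p3=0, p4=1, E1 = 0 but E2 = 1.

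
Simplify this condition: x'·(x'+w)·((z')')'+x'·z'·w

x'·z'

x'·(x'+w)·((z')')'+x'·z'·w
= x'·(x'+w)·z'+x'·z'·w   — double negation
= x'·z'+x'·z'·w   — absorption
= x'·z'   — absorption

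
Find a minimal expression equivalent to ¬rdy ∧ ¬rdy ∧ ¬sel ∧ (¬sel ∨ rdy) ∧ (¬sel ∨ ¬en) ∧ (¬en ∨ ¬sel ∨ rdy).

¬rdy ∧ ¬sel

¬rdy ∧ ¬rdy ∧ ¬sel ∧ (¬sel ∨ rdy) ∧ (¬sel ∨ ¬en) ∧ (¬en ∨ ¬sel ∨ rdy)
= ¬rdy ∧ ¬rdy ∧ ¬sel ∧ (¬sel ∨ rdy) ∧ (¬sel ∧ (¬sel ∨ rdy) ∨ ¬en)
= ¬rdy ∧ ¬rdy ∧ ¬sel ∧ (¬sel ∨ rdy)
= ¬rdy ∧ ¬rdy ∧ ¬sel
= ¬rdy ∧ ¬sel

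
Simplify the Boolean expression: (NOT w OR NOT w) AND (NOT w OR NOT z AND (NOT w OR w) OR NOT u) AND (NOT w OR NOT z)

NOT w

(NOT w OR NOT w) AND (NOT w OR NOT z AND (NOT w OR w) OR NOT u) AND (NOT w OR NOT z)
= (NOT w OR NOT w) AND (NOT w OR NOT z OR NOT u) AND (NOT w OR NOT z)   (complement / identity)
= NOT w AND (NOT w OR NOT z OR NOT u) AND (NOT w OR NOT z)   (idempotence)
= NOT w AND (NOT w OR NOT z)   (absorption)
= NOT w   (absorption)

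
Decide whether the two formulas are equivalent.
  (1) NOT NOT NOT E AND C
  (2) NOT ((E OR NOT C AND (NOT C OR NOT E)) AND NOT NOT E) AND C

E1: NOT NOT NOT E AND C
    = NOT E AND C
E2: NOT ((E OR NOT C AND (NOT C OR NOT E)) AND NOT NOT E) AND C
    = NOT ((E OR NOT C AND (NOT C OR NOT E)) AND E) AND C
    = NOT ((E OR NOT C) AND E) AND C
    = NOT E AND C
Both reduce to NOT E AND C, so they are equivalent.

Yes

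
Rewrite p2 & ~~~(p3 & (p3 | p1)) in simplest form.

p2 & ~p3

p2 & ~~~(p3 & (p3 | p1))
= p2 & ~~~p3
= p2 & ~p3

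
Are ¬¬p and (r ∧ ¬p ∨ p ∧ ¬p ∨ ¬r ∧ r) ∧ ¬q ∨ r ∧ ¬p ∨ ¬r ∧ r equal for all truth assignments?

No

E1: ¬¬p
    = p   (double negation)
E2: (r ∧ ¬p ∨ p ∧ ¬p ∨ ¬r ∧ r) ∧ ¬q ∨ r ∧ ¬p ∨ ¬r ∧ r
    = (r ∧ ¬p ∨ ¬r ∧ r) ∧ ¬q ∨ r ∧ ¬p ∨ ¬r ∧ r   (complement / identity)
    = r ∧ ¬p ∨ ¬r ∧ r   (absorption)
    = r ∧ ¬p   (complement / identity)
These differ: at p=1, q=0, r=1, E1 = 1 but E2 = 0.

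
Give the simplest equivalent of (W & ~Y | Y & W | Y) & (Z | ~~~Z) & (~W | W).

W | Y

(W & ~Y | Y & W | Y) & (Z | ~~~Z) & (~W | W)
= (W | Y) & (Z | ~~~Z) & (~W | W)   [distribution]
= (W | Y) & (Z | ~Z) & (~W | W)   [double negation]
= (W | Y) & (Z | ~Z)   [complement / identity]
= W | Y   [complement / identity]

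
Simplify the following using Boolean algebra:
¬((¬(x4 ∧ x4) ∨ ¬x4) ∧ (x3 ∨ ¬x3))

¬((¬(x4 ∧ x4) ∨ ¬x4) ∧ (x3 ∨ ¬x3))
= ¬(¬(x4 ∧ x4) ∨ ¬x4)   (complement / identity)
= x4 ∧ x4 ∧ x4   (De Morgan)
= x4 ∧ x4   (idempotence)
= x4   (idempotence)

x4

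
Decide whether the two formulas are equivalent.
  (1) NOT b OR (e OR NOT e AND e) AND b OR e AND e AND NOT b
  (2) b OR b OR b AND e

E1: NOT b OR (e OR NOT e AND e) AND b OR e AND e AND NOT b
    = NOT b OR (e OR NOT e AND e) AND b OR e AND NOT b   [idempotence]
    = NOT b OR e AND b OR e AND NOT b   [complement / identity]
    = NOT b OR e   [distribution]
E2: b OR b OR b AND e
    = b OR b AND e   [idempotence]
    = b   [absorption]
These differ: at b=0, e=0, E1 = 1 but E2 = 0.

No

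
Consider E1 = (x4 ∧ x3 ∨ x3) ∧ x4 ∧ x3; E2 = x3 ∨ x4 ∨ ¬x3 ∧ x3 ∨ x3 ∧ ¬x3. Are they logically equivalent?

No

E1: (x4 ∧ x3 ∨ x3) ∧ x4 ∧ x3
    = x4 ∧ x3   (absorption)
E2: x3 ∨ x4 ∨ ¬x3 ∧ x3 ∨ x3 ∧ ¬x3
    = x3 ∨ x4 ∨ ¬x3 ∧ x3   (complement / identity)
    = x3 ∨ x4   (complement / identity)
These differ: at x3=0, x4=1, E1 = 0 but E2 = 1.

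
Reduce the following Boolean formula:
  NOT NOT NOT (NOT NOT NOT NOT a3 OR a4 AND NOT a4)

NOT NOT NOT (NOT NOT NOT NOT a3 OR a4 AND NOT a4)
= NOT NOT NOT NOT NOT NOT NOT a3   (complement / identity)
= NOT NOT NOT NOT NOT a3   (double negation)
= NOT NOT NOT a3   (double negation)
= NOT a3   (double negation)

NOT a3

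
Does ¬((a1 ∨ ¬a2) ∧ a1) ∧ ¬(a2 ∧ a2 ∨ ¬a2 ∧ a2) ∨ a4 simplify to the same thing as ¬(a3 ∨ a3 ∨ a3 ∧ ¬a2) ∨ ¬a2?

No

E1: ¬((a1 ∨ ¬a2) ∧ a1) ∧ ¬(a2 ∧ a2 ∨ ¬a2 ∧ a2) ∨ a4
    = ¬((a1 ∨ ¬a2) ∧ a1) ∧ ¬a2 ∨ a4
    = ¬a1 ∧ ¬a2 ∨ a4
E2: ¬(a3 ∨ a3 ∨ a3 ∧ ¬a2) ∨ ¬a2
    = ¬(a3 ∨ a3) ∨ ¬a2
    = ¬a3 ∨ ¬a2
These differ: at a1=1, a2=0, a3=0, a4=0, E1 = 0 but E2 = 1.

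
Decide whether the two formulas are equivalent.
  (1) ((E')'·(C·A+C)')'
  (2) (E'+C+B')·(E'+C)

Yes

E1: ((E')'·(C·A+C)')'
    = ((E')'·C')'   [absorption]
    = E'+C   [De Morgan]
E2: (E'+C+B')·(E'+C)
    = E'+C   [absorption]
Both reduce to E'+C, so they are equivalent.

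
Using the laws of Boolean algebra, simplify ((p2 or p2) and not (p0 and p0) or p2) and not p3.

p2 and not p3

((p2 or p2) and not (p0 and p0) or p2) and not p3
= (p2 and not (p0 and p0) or p2) and not p3   (idempotence)
= (p2 and not p0 or p2) and not p3   (idempotence)
= p2 and not p3   (absorption)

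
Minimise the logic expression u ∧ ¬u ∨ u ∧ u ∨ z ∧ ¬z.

u

u ∧ ¬u ∨ u ∧ u ∨ z ∧ ¬z
= u ∧ ¬u ∨ u ∧ u   (complement / identity)
= u   (distribution)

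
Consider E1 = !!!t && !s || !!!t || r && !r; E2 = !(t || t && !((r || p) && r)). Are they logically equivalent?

E1: !!!t && !s || !!!t || r && !r
    = !!!t || r && !r
    = !!!t
    = !t
E2: !(t || t && !((r || p) && r))
    = !(t || t && !r)
    = !t
Both reduce to !t, so they are equivalent.

Yes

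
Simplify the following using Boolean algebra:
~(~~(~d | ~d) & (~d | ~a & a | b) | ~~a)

d & ~a

~(~~(~d | ~d) & (~d | ~a & a | b) | ~~a)
= ~((~d | ~d) & (~d | ~a & a | b) | ~~a)   (double negation)
= ~(~d & (~d | ~a & a | b) | ~~a)   (idempotence)
= ~(~d & (~d | b) | ~~a)   (complement / identity)
= ~(~d | ~~a)   (absorption)
= d & ~a   (De Morgan)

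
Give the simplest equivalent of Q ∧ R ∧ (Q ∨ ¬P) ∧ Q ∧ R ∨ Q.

Q

Q ∧ R ∧ (Q ∨ ¬P) ∧ Q ∧ R ∨ Q
= Q ∧ R ∧ Q ∧ R ∨ Q   — absorption
= Q ∧ R ∨ Q   — idempotence
= Q   — absorption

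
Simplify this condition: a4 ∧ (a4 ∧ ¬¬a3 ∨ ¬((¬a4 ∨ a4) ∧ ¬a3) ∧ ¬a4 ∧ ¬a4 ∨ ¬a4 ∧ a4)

a4 ∧ a3

a4 ∧ (a4 ∧ ¬¬a3 ∨ ¬((¬a4 ∨ a4) ∧ ¬a3) ∧ ¬a4 ∧ ¬a4 ∨ ¬a4 ∧ a4)
= a4 ∧ (a4 ∧ ¬¬a3 ∨ ¬((¬a4 ∨ a4) ∧ ¬a3) ∧ ¬a4 ∧ ¬a4)   (complement / identity)
= a4 ∧ (a4 ∧ ¬¬a3 ∨ ¬((¬a4 ∨ a4) ∧ ¬a3) ∧ ¬a4)   (idempotence)
= a4 ∧ (a4 ∧ ¬¬a3 ∨ ¬¬a3 ∧ ¬a4)   (complement / identity)
= a4 ∧ ¬¬a3   (distribution)
= a4 ∧ a3   (double negation)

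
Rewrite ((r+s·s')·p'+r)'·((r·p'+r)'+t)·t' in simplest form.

r'·t'

((r+s·s')·p'+r)'·((r·p'+r)'+t)·t'
= (r·p'+r)'·((r·p'+r)'+t)·t'   (complement / identity)
= (r·p'+r)'·t'   (absorption)
= r'·t'   (absorption)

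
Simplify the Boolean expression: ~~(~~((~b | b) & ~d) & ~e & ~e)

~~(~~((~b | b) & ~d) & ~e & ~e)
= ~~(~~((~b | b) & ~d) & ~e)   — idempotence
= ~~((~b | b) & ~d & ~e)   — double negation
= ~~(~d & ~e)   — complement / identity
= ~d & ~e   — double negation

~d & ~e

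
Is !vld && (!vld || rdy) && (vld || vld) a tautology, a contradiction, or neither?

contradiction

!vld && (!vld || rdy) && (vld || vld)
= !vld && (vld || vld)   — absorption
= !vld && vld   — idempotence
= false   — complement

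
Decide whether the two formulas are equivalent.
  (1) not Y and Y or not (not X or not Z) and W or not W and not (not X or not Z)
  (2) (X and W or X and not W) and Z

Yes

E1: not Y and Y or not (not X or not Z) and W or not W and not (not X or not Z)
    = not Y and Y or not (not X or not Z)   [distribution]
    = not (not X or not Z)   [complement / identity]
    = X and Z   [De Morgan]
E2: (X and W or X and not W) and Z
    = X and Z   [distribution]
Both reduce to X and Z, so they are equivalent.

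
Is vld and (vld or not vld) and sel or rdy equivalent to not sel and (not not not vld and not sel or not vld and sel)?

No

E1: vld and (vld or not vld) and sel or rdy
    = vld and sel or rdy
E2: not sel and (not not not vld and not sel or not vld and sel)
    = not sel and (not vld and not sel or not vld and sel)
    = not sel and not vld
These differ: at rdy=1, sel=1, vld=1, E1 = 1 but E2 = 0.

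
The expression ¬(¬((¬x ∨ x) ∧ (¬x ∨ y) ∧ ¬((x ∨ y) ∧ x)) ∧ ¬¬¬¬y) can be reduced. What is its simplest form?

¬(¬((¬x ∨ x) ∧ (¬x ∨ y) ∧ ¬((x ∨ y) ∧ x)) ∧ ¬¬¬¬y)
= (¬x ∨ x) ∧ (¬x ∨ y) ∧ ¬((x ∨ y) ∧ x) ∨ ¬¬¬y
= (¬x ∨ y) ∧ ¬((x ∨ y) ∧ x) ∨ ¬¬¬y
= (¬x ∨ y) ∧ ¬x ∨ ¬¬¬y
= ¬x ∨ ¬¬¬y
= ¬x ∨ ¬y

¬x ∨ ¬y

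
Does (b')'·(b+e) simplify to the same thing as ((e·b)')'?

No

E1: (b')'·(b+e)
    = b·(b+e)   (double negation)
    = b   (absorption)
E2: ((e·b)')'
    = e·b   (double negation)
These differ: at b=1, e=0, E1 = 1 but E2 = 0.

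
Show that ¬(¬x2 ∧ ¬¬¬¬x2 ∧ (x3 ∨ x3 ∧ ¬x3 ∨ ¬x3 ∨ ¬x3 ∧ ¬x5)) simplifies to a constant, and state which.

True

¬(¬x2 ∧ ¬¬¬¬x2 ∧ (x3 ∨ x3 ∧ ¬x3 ∨ ¬x3 ∨ ¬x3 ∧ ¬x5))
= ¬(¬x2 ∧ ¬¬¬¬x2 ∧ (x3 ∨ x3 ∧ ¬x3 ∨ ¬x3))   (absorption)
= ¬(¬x2 ∧ ¬¬¬¬x2 ∧ (x3 ∨ ¬x3))   (complement / identity)
= ¬(¬x2 ∧ ¬¬¬¬x2)   (complement / identity)
= x2 ∨ ¬¬¬x2   (De Morgan)
= x2 ∨ ¬x2   (double negation)
= True   (complement)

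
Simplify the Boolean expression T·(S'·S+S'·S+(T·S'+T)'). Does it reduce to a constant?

T·(S'·S+S'·S+(T·S'+T)')
= T·(S'·S+(T·S'+T)')   (complement / identity)
= T·(T·S'+T)'   (complement / identity)
= T·T'   (absorption)
= 0   (complement)

0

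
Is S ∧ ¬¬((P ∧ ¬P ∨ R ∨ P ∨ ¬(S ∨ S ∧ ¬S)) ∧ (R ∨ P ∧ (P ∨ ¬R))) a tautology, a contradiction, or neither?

S ∧ ¬¬((P ∧ ¬P ∨ R ∨ P ∨ ¬(S ∨ S ∧ ¬S)) ∧ (R ∨ P ∧ (P ∨ ¬R)))
= S ∧ (P ∧ ¬P ∨ R ∨ P ∨ ¬(S ∨ S ∧ ¬S)) ∧ (R ∨ P ∧ (P ∨ ¬R))
= S ∧ (P ∧ ¬P ∨ R ∨ P ∨ ¬(S ∨ S ∧ ¬S)) ∧ (R ∨ P)
= S ∧ (P ∧ ¬P ∨ R ∨ P ∨ ¬S) ∧ (R ∨ P)
= S ∧ (R ∨ P ∨ ¬S) ∧ (R ∨ P)
= S ∧ (R ∨ P)
This depends on P, R, S, so it is not a constant.

neither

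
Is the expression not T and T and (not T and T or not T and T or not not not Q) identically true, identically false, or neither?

not T and T and (not T and T or not T and T or not not not Q)
= not T and T and (not T and T or not T and T or not Q)   [double negation]
= not T and T and (not T and T or not Q)   [idempotence]
= not T and T   [absorption]
= False   [complement]

identically false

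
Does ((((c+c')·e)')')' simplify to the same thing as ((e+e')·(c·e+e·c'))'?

Yes

E1: ((((c+c')·e)')')'
    = ((e')')'   — complement / identity
    = e'   — double negation
E2: ((e+e')·(c·e+e·c'))'
    = ((e+e')·e)'   — distribution
    = e'   — complement / identity
Both reduce to e', so they are equivalent.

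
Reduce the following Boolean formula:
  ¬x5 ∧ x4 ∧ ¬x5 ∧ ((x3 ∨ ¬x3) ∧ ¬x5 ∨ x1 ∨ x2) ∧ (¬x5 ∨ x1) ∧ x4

¬x5 ∧ x4 ∧ ¬x5 ∧ ((x3 ∨ ¬x3) ∧ ¬x5 ∨ x1 ∨ x2) ∧ (¬x5 ∨ x1) ∧ x4
= ¬x5 ∧ x4 ∧ ¬x5 ∧ (¬x5 ∨ x1 ∨ x2) ∧ (¬x5 ∨ x1) ∧ x4
= ¬x5 ∧ x4 ∧ ¬x5 ∧ (¬x5 ∨ x1) ∧ x4
= ¬x5 ∧ x4 ∧ ¬x5 ∧ x4
= ¬x5 ∧ x4

¬x5 ∧ x4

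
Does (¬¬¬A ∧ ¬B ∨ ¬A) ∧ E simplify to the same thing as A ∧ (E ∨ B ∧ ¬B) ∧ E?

E1: (¬¬¬A ∧ ¬B ∨ ¬A) ∧ E
    = (¬A ∧ ¬B ∨ ¬A) ∧ E   [double negation]
    = ¬A ∧ E   [absorption]
E2: A ∧ (E ∨ B ∧ ¬B) ∧ E
    = A ∧ E ∧ E   [complement / identity]
    = A ∧ E   [idempotence]
These differ: at A=0, B=0, E=1, E1 = 1 but E2 = 0.

No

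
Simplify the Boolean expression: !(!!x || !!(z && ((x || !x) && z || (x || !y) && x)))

!x && !z

!(!!x || !!(z && ((x || !x) && z || (x || !y) && x)))
= !(!!x || !!(z && ((x || !x) && z || x)))
= !(!!x || !!(z && (z || x)))
= !(!!x || !!z)
= !x && !z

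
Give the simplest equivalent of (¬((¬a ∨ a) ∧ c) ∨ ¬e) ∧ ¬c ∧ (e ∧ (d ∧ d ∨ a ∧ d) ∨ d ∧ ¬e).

(¬((¬a ∨ a) ∧ c) ∨ ¬e) ∧ ¬c ∧ (e ∧ (d ∧ d ∨ a ∧ d) ∨ d ∧ ¬e)
= (¬((¬a ∨ a) ∧ c) ∨ ¬e) ∧ ¬c ∧ (e ∧ (d ∨ a) ∧ d ∨ d ∧ ¬e)   [distribution]
= (¬c ∨ ¬e) ∧ ¬c ∧ (e ∧ (d ∨ a) ∧ d ∨ d ∧ ¬e)   [complement / identity]
= ¬c ∧ (e ∧ (d ∨ a) ∧ d ∨ d ∧ ¬e)   [absorption]
= ¬c ∧ (e ∧ d ∨ d ∧ ¬e)   [absorption]
= ¬c ∧ d   [distribution]

¬c ∧ d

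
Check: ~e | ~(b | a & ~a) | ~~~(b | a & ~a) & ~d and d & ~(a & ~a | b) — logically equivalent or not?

No

E1: ~e | ~(b | a & ~a) | ~~~(b | a & ~a) & ~d
    = ~e | ~(b | a & ~a) | ~(b | a & ~a) & ~d   — double negation
    = ~e | ~(b | a & ~a)   — absorption
    = ~e | ~b   — complement / identity
E2: d & ~(a & ~a | b)
    = d & ~b   — complement / identity
These differ: at a=0, b=1, d=0, e=0, E1 = 1 but E2 = 0.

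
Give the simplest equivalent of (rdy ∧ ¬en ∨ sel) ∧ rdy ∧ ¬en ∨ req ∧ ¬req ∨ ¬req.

rdy ∧ ¬en ∨ ¬req

(rdy ∧ ¬en ∨ sel) ∧ rdy ∧ ¬en ∨ req ∧ ¬req ∨ ¬req
= rdy ∧ ¬en ∨ req ∧ ¬req ∨ ¬req   — absorption
= rdy ∧ ¬en ∨ ¬req   — complement / identity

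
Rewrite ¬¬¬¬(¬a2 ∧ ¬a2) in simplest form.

¬¬¬¬(¬a2 ∧ ¬a2)
= ¬¬(¬a2 ∧ ¬a2)
= ¬(a2 ∨ a2)
= ¬a2

¬a2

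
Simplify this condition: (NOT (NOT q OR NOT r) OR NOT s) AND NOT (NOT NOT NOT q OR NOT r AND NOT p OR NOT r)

(NOT (NOT q OR NOT r) OR NOT s) AND NOT (NOT NOT NOT q OR NOT r AND NOT p OR NOT r)
= (NOT (NOT q OR NOT r) OR NOT s) AND NOT (NOT q OR NOT r AND NOT p OR NOT r)   [double negation]
= (NOT (NOT q OR NOT r) OR NOT s) AND NOT (NOT q OR NOT r)   [absorption]
= NOT (NOT q OR NOT r)   [absorption]
= q AND r   [De Morgan]

q AND r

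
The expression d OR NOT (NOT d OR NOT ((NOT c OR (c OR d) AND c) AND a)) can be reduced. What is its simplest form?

d OR NOT (NOT d OR NOT ((NOT c OR (c OR d) AND c) AND a))
= d OR NOT (NOT d OR NOT ((NOT c OR c) AND a))   (absorption)
= d OR NOT (NOT d OR NOT a)   (complement / identity)
= d OR d AND a   (De Morgan)
= d   (absorption)

d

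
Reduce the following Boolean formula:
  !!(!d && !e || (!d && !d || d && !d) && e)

!!(!d && !e || (!d && !d || d && !d) && e)
= !d && !e || (!d && !d || d && !d) && e   (double negation)
= !d && !e || !d && e   (distribution)
= !d   (distribution)

!d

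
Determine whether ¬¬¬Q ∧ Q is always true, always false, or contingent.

always false

¬¬¬Q ∧ Q
= ¬Q ∧ Q   [double negation]
= False   [complement]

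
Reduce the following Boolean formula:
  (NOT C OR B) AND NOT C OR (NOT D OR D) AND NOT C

NOT C

(NOT C OR B) AND NOT C OR (NOT D OR D) AND NOT C
= (NOT C OR B) AND NOT C OR NOT C   (complement / identity)
= NOT C OR NOT C   (absorption)
= NOT C   (idempotence)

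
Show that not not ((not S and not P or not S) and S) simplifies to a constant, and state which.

not not ((not S and not P or not S) and S)
= not not (not S and S)
= not S and S
= False

False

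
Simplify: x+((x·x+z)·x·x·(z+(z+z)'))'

1

x+((x·x+z)·x·x·(z+(z+z)'))'
= x+(x·x·(z+(z+z)'))'   — absorption
= x+(x·(z+(z+z)'))'   — idempotence
= x+(x·(z+z'))'   — idempotence
= x+x'   — complement / identity
= 1   — complement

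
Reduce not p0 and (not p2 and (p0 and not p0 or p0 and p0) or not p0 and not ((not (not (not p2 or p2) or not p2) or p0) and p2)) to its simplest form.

not p0 and not p2

not p0 and (not p2 and (p0 and not p0 or p0 and p0) or not p0 and not ((not (not (not p2 or p2) or not p2) or p0) and p2))
= not p0 and (not p2 and p0 or not p0 and not ((not (not (not p2 or p2) or not p2) or p0) and p2))   — distribution
= not p0 and (not p2 and p0 or not p0 and not (((not p2 or p2) and p2 or p0) and p2))   — De Morgan
= not p0 and (not p2 and p0 or not p0 and not ((p2 or p0) and p2))   — complement / identity
= not p0 and (not p2 and p0 or not p0 and not p2)   — absorption
= not p0 and not p2   — distribution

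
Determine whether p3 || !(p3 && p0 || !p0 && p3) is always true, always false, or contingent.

always true

p3 || !(p3 && p0 || !p0 && p3)
= p3 || !p3   — distribution
= true   — complement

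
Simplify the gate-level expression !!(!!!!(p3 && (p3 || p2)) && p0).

p3 && p0

!!(!!!!(p3 && (p3 || p2)) && p0)
= !!!!(p3 && (p3 || p2)) && p0
= !!!!p3 && p0
= !!p3 && p0
= p3 && p0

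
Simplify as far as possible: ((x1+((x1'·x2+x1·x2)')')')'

((x1+((x1'·x2+x1·x2)')')')'
= x1+((x1'·x2+x1·x2)')'   — double negation
= x1+(x2')'   — distribution
= x1+x2   — double negation

x1+x2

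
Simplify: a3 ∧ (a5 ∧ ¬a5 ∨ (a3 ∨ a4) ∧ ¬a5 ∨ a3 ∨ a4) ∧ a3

a3 ∧ (a5 ∧ ¬a5 ∨ (a3 ∨ a4) ∧ ¬a5 ∨ a3 ∨ a4) ∧ a3
= a3 ∧ ((a3 ∨ a4) ∧ ¬a5 ∨ a3 ∨ a4) ∧ a3   (complement / identity)
= a3 ∧ (a3 ∨ a4) ∧ a3   (absorption)
= a3 ∧ a3   (absorption)
= a3   (idempotence)

a3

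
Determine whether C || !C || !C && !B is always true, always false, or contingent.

C || !C || !C && !B
= C || !C
= true

always true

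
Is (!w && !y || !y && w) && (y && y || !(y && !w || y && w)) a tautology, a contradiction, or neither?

(!w && !y || !y && w) && (y && y || !(y && !w || y && w))
= !y && (y && y || !(y && !w || y && w))
= !y && (y && y || !y)
= !y && (y || !y)
= !y
This depends on y, so it is not a constant.

neither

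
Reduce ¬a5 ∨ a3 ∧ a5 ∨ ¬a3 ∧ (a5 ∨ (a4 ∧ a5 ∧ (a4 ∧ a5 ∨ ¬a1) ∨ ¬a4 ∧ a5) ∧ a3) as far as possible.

¬a5 ∨ a3 ∧ a5 ∨ ¬a3 ∧ (a5 ∨ (a4 ∧ a5 ∧ (a4 ∧ a5 ∨ ¬a1) ∨ ¬a4 ∧ a5) ∧ a3)
= ¬a5 ∨ a3 ∧ a5 ∨ ¬a3 ∧ (a5 ∨ (a4 ∧ a5 ∨ ¬a4 ∧ a5) ∧ a3)   [absorption]
= ¬a5 ∨ a3 ∧ a5 ∨ ¬a3 ∧ (a5 ∨ a5 ∧ a3)   [distribution]
= ¬a5 ∨ a3 ∧ a5 ∨ ¬a3 ∧ a5   [absorption]
= ¬a5 ∨ a5   [distribution]
= True   [complement]

True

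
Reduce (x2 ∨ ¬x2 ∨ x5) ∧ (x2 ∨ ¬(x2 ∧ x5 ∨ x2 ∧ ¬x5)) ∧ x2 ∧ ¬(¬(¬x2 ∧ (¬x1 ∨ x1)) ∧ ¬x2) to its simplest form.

x2

(x2 ∨ ¬x2 ∨ x5) ∧ (x2 ∨ ¬(x2 ∧ x5 ∨ x2 ∧ ¬x5)) ∧ x2 ∧ ¬(¬(¬x2 ∧ (¬x1 ∨ x1)) ∧ ¬x2)
= (x2 ∨ ¬x2 ∨ x5) ∧ (x2 ∨ ¬x2) ∧ x2 ∧ ¬(¬(¬x2 ∧ (¬x1 ∨ x1)) ∧ ¬x2)   (distribution)
= (x2 ∨ ¬x2 ∨ x5) ∧ (x2 ∨ ¬x2) ∧ x2 ∧ ¬(¬¬x2 ∧ ¬x2)   (complement / identity)
= (x2 ∨ ¬x2 ∨ x5) ∧ (x2 ∨ ¬x2) ∧ x2 ∧ (¬x2 ∨ x2)   (De Morgan)
= (x2 ∨ ¬x2 ∨ x5) ∧ (x2 ∨ ¬x2) ∧ x2   (complement / identity)
= (x2 ∨ ¬x2) ∧ x2   (absorption)
= x2   (complement / identity)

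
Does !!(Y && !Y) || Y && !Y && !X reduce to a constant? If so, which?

yes, False

!!(Y && !Y) || Y && !Y && !X
= Y && !Y || Y && !Y && !X   (double negation)
= Y && !Y   (absorption)
= false   (complement)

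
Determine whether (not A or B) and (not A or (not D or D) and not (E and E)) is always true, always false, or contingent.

contingent

(not A or B) and (not A or (not D or D) and not (E and E))
= not A or B and (not D or D) and not (E and E)   — distribution
= not A or B and (not D or D) and not E   — idempotence
= not A or B and not E   — complement / identity
This depends on A, B, E, so it is not a constant.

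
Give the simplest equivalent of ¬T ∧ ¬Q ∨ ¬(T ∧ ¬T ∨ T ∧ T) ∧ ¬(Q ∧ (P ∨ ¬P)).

¬T ∧ ¬Q

¬T ∧ ¬Q ∨ ¬(T ∧ ¬T ∨ T ∧ T) ∧ ¬(Q ∧ (P ∨ ¬P))
= ¬T ∧ ¬Q ∨ ¬(T ∧ ¬T ∨ T ∧ T) ∧ ¬Q
= ¬T ∧ ¬Q ∨ ¬T ∧ ¬Q
= ¬T ∧ ¬Q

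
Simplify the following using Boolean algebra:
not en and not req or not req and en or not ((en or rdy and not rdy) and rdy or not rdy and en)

not en and not req or not req and en or not ((en or rdy and not rdy) and rdy or not rdy and en)
= not en and not req or not req and en or not (en and rdy or not rdy and en)
= not req or not (en and rdy or not rdy and en)
= not req or not en

not req or not en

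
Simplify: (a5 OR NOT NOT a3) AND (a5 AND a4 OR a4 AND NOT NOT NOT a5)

(a5 OR a3) AND a4

(a5 OR NOT NOT a3) AND (a5 AND a4 OR a4 AND NOT NOT NOT a5)
= (a5 OR a3) AND (a5 AND a4 OR a4 AND NOT NOT NOT a5)   — double negation
= (a5 OR a3) AND (a5 AND a4 OR a4 AND NOT a5)   — double negation
= (a5 OR a3) AND a4   — distribution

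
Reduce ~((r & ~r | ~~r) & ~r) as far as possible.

1

~((r & ~r | ~~r) & ~r)
= ~(~~r & ~r)
= ~r | r
= 1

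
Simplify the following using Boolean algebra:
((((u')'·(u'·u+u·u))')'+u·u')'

((((u')'·(u'·u+u·u))')'+u·u')'
= ((u')'·(u'·u+u·u)+u·u')'   (double negation)
= ((u')'·u+u·u')'   (distribution)
= (u·u+u·u')'   (double negation)
= u'   (distribution)

u'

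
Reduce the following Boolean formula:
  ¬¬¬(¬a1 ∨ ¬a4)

¬¬¬(¬a1 ∨ ¬a4)
= ¬(¬a1 ∨ ¬a4)   [double negation]
= a1 ∧ a4   [De Morgan]

a1 ∧ a4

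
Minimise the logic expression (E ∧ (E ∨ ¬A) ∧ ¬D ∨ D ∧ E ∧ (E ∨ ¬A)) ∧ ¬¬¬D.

E ∧ ¬D

(E ∧ (E ∨ ¬A) ∧ ¬D ∨ D ∧ E ∧ (E ∨ ¬A)) ∧ ¬¬¬D
= E ∧ (E ∨ ¬A) ∧ ¬¬¬D
= E ∧ (E ∨ ¬A) ∧ ¬D
= E ∧ ¬D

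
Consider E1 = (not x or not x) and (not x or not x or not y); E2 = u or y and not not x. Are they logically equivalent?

No

E1: (not x or not x) and (not x or not x or not y)
    = not x or not x
    = not x
E2: u or y and not not x
    = u or y and x
These differ: at u=0, x=0, y=0, E1 = 1 but E2 = 0.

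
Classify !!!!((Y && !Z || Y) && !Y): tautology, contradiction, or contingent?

!!!!((Y && !Z || Y) && !Y)
= !!((Y && !Z || Y) && !Y)
= !!(Y && !Y)
= Y && !Y
= false

contradiction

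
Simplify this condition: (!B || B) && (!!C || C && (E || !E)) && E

(!B || B) && (!!C || C && (E || !E)) && E
= (!B || B) && (!!C || C) && E   — complement / identity
= (!B || B) && (C || C) && E   — double negation
= (!B || B) && C && E   — idempotence
= C && E   — complement / identity

C && E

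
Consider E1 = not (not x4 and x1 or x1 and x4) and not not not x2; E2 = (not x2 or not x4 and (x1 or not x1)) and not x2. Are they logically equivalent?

E1: not (not x4 and x1 or x1 and x4) and not not not x2
    = not x1 and not not not x2
    = not x1 and not x2
E2: (not x2 or not x4 and (x1 or not x1)) and not x2
    = (not x2 or not x4) and not x2
    = not x2
These differ: at x1=1, x2=0, x4=0, E1 = 0 but E2 = 1.

No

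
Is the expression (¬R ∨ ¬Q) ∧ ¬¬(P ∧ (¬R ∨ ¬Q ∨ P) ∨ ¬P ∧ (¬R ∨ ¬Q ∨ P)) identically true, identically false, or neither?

(¬R ∨ ¬Q) ∧ ¬¬(P ∧ (¬R ∨ ¬Q ∨ P) ∨ ¬P ∧ (¬R ∨ ¬Q ∨ P))
= (¬R ∨ ¬Q) ∧ ¬¬(¬R ∨ ¬Q ∨ P)
= (¬R ∨ ¬Q) ∧ (¬R ∨ ¬Q ∨ P)
= ¬Q ∧ (¬Q ∨ P) ∨ ¬R
= ¬Q ∨ ¬R
This depends on Q, R, so it is not a constant.

neither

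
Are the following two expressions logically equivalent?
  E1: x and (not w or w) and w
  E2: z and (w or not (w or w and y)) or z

No

E1: x and (not w or w) and w
    = x and w   [complement / identity]
E2: z and (w or not (w or w and y)) or z
    = z and (w or not w) or z   [absorption]
    = z or z   [complement / identity]
    = z   [idempotence]
These differ: at w=0, x=0, y=0, z=1, E1 = 0 but E2 = 1.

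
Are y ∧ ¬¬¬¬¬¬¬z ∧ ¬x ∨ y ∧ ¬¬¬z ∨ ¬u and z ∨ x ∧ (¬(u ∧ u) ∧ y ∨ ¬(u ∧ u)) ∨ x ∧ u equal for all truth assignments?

No

E1: y ∧ ¬¬¬¬¬¬¬z ∧ ¬x ∨ y ∧ ¬¬¬z ∨ ¬u
    = y ∧ ¬¬¬¬¬z ∧ ¬x ∨ y ∧ ¬¬¬z ∨ ¬u   (double negation)
    = y ∧ ¬¬¬z ∧ ¬x ∨ y ∧ ¬¬¬z ∨ ¬u   (double negation)
    = y ∧ ¬¬¬z ∨ ¬u   (absorption)
    = y ∧ ¬z ∨ ¬u   (double negation)
E2: z ∨ x ∧ (¬(u ∧ u) ∧ y ∨ ¬(u ∧ u)) ∨ x ∧ u
    = z ∨ x ∧ ¬(u ∧ u) ∨ x ∧ u   (absorption)
    = z ∨ x ∧ ¬u ∨ x ∧ u   (idempotence)
    = z ∨ x   (distribution)
These differ: at u=1, x=0, y=1, z=1, E1 = 0 but E2 = 1.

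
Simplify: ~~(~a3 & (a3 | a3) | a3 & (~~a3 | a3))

a3

~~(~a3 & (a3 | a3) | a3 & (~~a3 | a3))
= ~~(~a3 & (a3 | a3) | a3 & (a3 | a3))
= ~~(a3 | a3)
= a3 | a3
= a3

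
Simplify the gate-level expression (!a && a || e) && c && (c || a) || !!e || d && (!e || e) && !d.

e

(!a && a || e) && c && (c || a) || !!e || d && (!e || e) && !d
= (!a && a || e) && c && (c || a) || e || d && (!e || e) && !d
= (!a && a || e) && c && (c || a) || e || d && !d
= (!a && a || e) && c && (c || a) || e
= (!a && a || e) && c || e
= e && c || e
= e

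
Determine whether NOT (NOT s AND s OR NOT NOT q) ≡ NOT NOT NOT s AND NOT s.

E1: NOT (NOT s AND s OR NOT NOT q)
    = NOT NOT NOT q   — complement / identity
    = NOT q   — double negation
E2: NOT NOT NOT s AND NOT s
    = NOT s AND NOT s   — double negation
    = NOT s   — idempotence
These differ: at q=1, s=0, E1 = 0 but E2 = 1.

No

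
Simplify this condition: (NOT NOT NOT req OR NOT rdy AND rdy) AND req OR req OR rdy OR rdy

(NOT NOT NOT req OR NOT rdy AND rdy) AND req OR req OR rdy OR rdy
= (NOT req OR NOT rdy AND rdy) AND req OR req OR rdy OR rdy   [double negation]
= (NOT req OR NOT rdy AND rdy) AND req OR req OR rdy   [idempotence]
= NOT req AND req OR req OR rdy   [complement / identity]
= req OR rdy   [complement / identity]

req OR rdy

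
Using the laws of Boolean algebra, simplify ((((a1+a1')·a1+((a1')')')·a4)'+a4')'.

a4

((((a1+a1')·a1+((a1')')')·a4)'+a4')'
= ((a1+a1')·a1+((a1')')')·a4·a4   — De Morgan
= (a1+((a1')')')·a4·a4   — complement / identity
= (a1+a1')·a4·a4   — double negation
= a4·a4   — complement / identity
= a4   — idempotence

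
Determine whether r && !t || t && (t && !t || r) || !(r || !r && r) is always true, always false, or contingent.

always true

r && !t || t && (t && !t || r) || !(r || !r && r)
= r && !t || t && r || !(r || !r && r)   — complement / identity
= r || !(r || !r && r)   — distribution
= r || !r   — complement / identity
= true   — complement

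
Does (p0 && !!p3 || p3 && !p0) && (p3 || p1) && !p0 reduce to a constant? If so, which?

no

(p0 && !!p3 || p3 && !p0) && (p3 || p1) && !p0
= (p0 && p3 || p3 && !p0) && (p3 || p1) && !p0
= p3 && (p3 || p1) && !p0
= p3 && !p0
This depends on p0, p3, so it is not a constant.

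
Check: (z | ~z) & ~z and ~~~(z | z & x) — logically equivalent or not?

Yes

E1: (z | ~z) & ~z
    = ~z   — complement / identity
E2: ~~~(z | z & x)
    = ~(z | z & x)   — double negation
    = ~z   — absorption
Both reduce to ~z, so they are equivalent.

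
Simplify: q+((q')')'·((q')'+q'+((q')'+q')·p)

q+((q')')'·((q')'+q'+((q')'+q')·p)
= q+((q')')'·((q')'+q')   [absorption]
= q+((q')')'·(q+q')   [double negation]
= q+((q')')'   [complement / identity]
= q+q'   [double negation]
= 1   [complement]

1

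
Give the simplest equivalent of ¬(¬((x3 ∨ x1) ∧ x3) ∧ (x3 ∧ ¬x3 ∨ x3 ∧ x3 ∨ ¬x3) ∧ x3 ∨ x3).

¬x3

¬(¬((x3 ∨ x1) ∧ x3) ∧ (x3 ∧ ¬x3 ∨ x3 ∧ x3 ∨ ¬x3) ∧ x3 ∨ x3)
= ¬(¬((x3 ∨ x1) ∧ x3) ∧ (x3 ∨ ¬x3) ∧ x3 ∨ x3)   [distribution]
= ¬(¬((x3 ∨ x1) ∧ x3) ∧ x3 ∨ x3)   [complement / identity]
= ¬(¬x3 ∧ x3 ∨ x3)   [absorption]
= ¬x3   [complement / identity]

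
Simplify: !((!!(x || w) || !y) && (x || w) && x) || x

true

!((!!(x || w) || !y) && (x || w) && x) || x
= !((x || w || !y) && (x || w) && x) || x   [double negation]
= !((x || w) && x) || x   [absorption]
= !x || x   [absorption]
= true   [complement]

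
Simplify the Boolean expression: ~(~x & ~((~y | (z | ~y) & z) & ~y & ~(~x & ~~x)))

x | ~y

~(~x & ~((~y | (z | ~y) & z) & ~y & ~(~x & ~~x)))
= ~(~x & ~((~y | z) & ~y & ~(~x & ~~x)))   — absorption
= ~(~x & ~((~y | z) & ~y & (x | ~x)))   — De Morgan
= ~(~x & ~(~y & (x | ~x)))   — absorption
= ~(~x & ~~y)   — complement / identity
= x | ~y   — De Morgan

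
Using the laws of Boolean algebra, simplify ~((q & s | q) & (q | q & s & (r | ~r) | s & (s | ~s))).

~((q & s | q) & (q | q & s & (r | ~r) | s & (s | ~s)))
= ~((q & s | q) & (q | q & s | s & (s | ~s)))   (complement / identity)
= ~((q & s | q) & (q | q & s | s))   (complement / identity)
= ~((q & s | q) & (q | s))   (absorption)
= ~(q & (q | s))   (absorption)
= ~q   (absorption)

~q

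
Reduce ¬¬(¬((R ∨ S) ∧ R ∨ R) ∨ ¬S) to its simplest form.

¬R ∨ ¬S

¬¬(¬((R ∨ S) ∧ R ∨ R) ∨ ¬S)
= ¬¬(¬(R ∨ R) ∨ ¬S)
= ¬(R ∨ R) ∨ ¬S
= ¬R ∨ ¬S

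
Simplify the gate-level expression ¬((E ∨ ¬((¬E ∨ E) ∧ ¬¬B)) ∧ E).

¬E

¬((E ∨ ¬((¬E ∨ E) ∧ ¬¬B)) ∧ E)
= ¬((E ∨ ¬¬¬B) ∧ E)
= ¬((E ∨ ¬B) ∧ E)
= ¬E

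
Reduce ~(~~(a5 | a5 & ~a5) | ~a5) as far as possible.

~(~~(a5 | a5 & ~a5) | ~a5)
= ~(a5 | a5 & ~a5) & a5   — De Morgan
= ~a5 & a5   — complement / identity
= 0   — complement

0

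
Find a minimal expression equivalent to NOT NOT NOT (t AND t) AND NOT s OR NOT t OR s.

NOT t OR s

NOT NOT NOT (t AND t) AND NOT s OR NOT t OR s
= NOT NOT NOT t AND NOT s OR NOT t OR s   — idempotence
= NOT t AND NOT s OR NOT t OR s   — double negation
= NOT t OR s   — absorption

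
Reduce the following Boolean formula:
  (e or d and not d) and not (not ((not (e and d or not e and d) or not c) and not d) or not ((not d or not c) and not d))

(e or d and not d) and not (not ((not (e and d or not e and d) or not c) and not d) or not ((not d or not c) and not d))
= e and not (not ((not (e and d or not e and d) or not c) and not d) or not ((not d or not c) and not d))   (complement / identity)
= e and not (not ((not d or not c) and not d) or not ((not d or not c) and not d))   (distribution)
= e and (not d or not c) and not d and (not d or not c) and not d   (De Morgan)
= e and (not d or not c) and not d   (idempotence)
= e and not d   (absorption)

e and not d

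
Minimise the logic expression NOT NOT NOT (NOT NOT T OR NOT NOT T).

NOT NOT NOT (NOT NOT T OR NOT NOT T)
= NOT (NOT NOT T OR NOT NOT T)
= NOT NOT NOT T
= NOT T

NOT T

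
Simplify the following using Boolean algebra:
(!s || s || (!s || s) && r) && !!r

r

(!s || s || (!s || s) && r) && !!r
= (!s || s) && !!r   [absorption]
= !!r   [complement / identity]
= r   [double negation]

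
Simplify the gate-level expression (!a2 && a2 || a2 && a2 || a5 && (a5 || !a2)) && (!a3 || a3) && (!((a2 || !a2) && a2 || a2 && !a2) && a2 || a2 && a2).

a2

(!a2 && a2 || a2 && a2 || a5 && (a5 || !a2)) && (!a3 || a3) && (!((a2 || !a2) && a2 || a2 && !a2) && a2 || a2 && a2)
= (!a2 && a2 || a2 && a2 || a5 && (a5 || !a2)) && (!a3 || a3) && (!((a2 || !a2) && a2) && a2 || a2 && a2)   (complement / identity)
= (!a2 && a2 || a2 && a2 || a5) && (!a3 || a3) && (!((a2 || !a2) && a2) && a2 || a2 && a2)   (absorption)
= (!a2 && a2 || a2 && a2 || a5) && (!((a2 || !a2) && a2) && a2 || a2 && a2)   (complement / identity)
= (!a2 && a2 || a2 && a2 || a5) && (!a2 && a2 || a2 && a2)   (complement / identity)
= !a2 && a2 || a2 && a2   (absorption)
= a2   (distribution)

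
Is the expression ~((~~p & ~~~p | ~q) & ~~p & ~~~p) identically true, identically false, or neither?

~((~~p & ~~~p | ~q) & ~~p & ~~~p)
= ~(~~p & ~~~p)   [absorption]
= ~p | ~~p   [De Morgan]
= ~p | p   [double negation]
= 1   [complement]

identically true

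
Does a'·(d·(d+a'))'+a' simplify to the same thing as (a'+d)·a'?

E1: a'·(d·(d+a'))'+a'
    = a'·d'+a'
    = a'
E2: (a'+d)·a'
    = a'
Both reduce to a', so they are equivalent.

Yes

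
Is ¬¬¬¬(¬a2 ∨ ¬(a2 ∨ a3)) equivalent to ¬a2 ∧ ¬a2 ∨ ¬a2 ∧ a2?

E1: ¬¬¬¬(¬a2 ∨ ¬(a2 ∨ a3))
    = ¬¬(¬a2 ∨ ¬(a2 ∨ a3))   (double negation)
    = ¬(a2 ∧ (a2 ∨ a3))   (De Morgan)
    = ¬a2   (absorption)
E2: ¬a2 ∧ ¬a2 ∨ ¬a2 ∧ a2
    = ¬a2   (distribution)
Both reduce to ¬a2, so they are equivalent.

Yes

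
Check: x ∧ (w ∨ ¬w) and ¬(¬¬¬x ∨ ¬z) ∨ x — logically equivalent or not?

E1: x ∧ (w ∨ ¬w)
    = x   — complement / identity
E2: ¬(¬¬¬x ∨ ¬z) ∨ x
    = ¬(¬x ∨ ¬z) ∨ x   — double negation
    = x ∧ z ∨ x   — De Morgan
    = x   — absorption
Both reduce to x, so they are equivalent.

Yes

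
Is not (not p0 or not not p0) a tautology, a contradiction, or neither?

not (not p0 or not not p0)
= p0 and not p0   [De Morgan]
= False   [complement]

contradiction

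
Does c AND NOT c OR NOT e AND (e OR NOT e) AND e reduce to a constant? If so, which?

c AND NOT c OR NOT e AND (e OR NOT e) AND e
= c AND NOT c OR NOT e AND e   [complement / identity]
= NOT e AND e   [complement / identity]
= FALSE   [complement]

yes, False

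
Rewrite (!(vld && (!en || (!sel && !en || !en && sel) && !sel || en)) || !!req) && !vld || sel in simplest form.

(!(vld && (!en || (!sel && !en || !en && sel) && !sel || en)) || !!req) && !vld || sel
= (!(vld && (!en || !en && !sel || en)) || !!req) && !vld || sel
= (!(vld && (!en || en)) || !!req) && !vld || sel
= (!(vld && (!en || en)) || req) && !vld || sel
= (!vld || req) && !vld || sel
= !vld || sel

!vld || sel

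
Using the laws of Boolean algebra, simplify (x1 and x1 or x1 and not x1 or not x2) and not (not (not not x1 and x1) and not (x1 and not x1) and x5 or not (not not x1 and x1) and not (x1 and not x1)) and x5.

x1 and x5

(x1 and x1 or x1 and not x1 or not x2) and not (not (not not x1 and x1) and not (x1 and not x1) and x5 or not (not not x1 and x1) and not (x1 and not x1)) and x5
= (x1 and x1 or x1 and not x1 or not x2) and not (not (not not x1 and x1) and not (x1 and not x1)) and x5   [absorption]
= (x1 and x1 or x1 and not x1 or not x2) and not (not (x1 and x1) and not (x1 and not x1)) and x5   [double negation]
= (x1 and x1 or x1 and not x1 or not x2) and (x1 and x1 or x1 and not x1) and x5   [De Morgan]
= (x1 and x1 or x1 and not x1) and x5   [absorption]
= x1 and x5   [distribution]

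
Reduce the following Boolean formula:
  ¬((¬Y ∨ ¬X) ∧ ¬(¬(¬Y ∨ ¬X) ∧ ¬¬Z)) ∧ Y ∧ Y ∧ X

Y ∧ X

¬((¬Y ∨ ¬X) ∧ ¬(¬(¬Y ∨ ¬X) ∧ ¬¬Z)) ∧ Y ∧ Y ∧ X
= ¬((¬Y ∨ ¬X) ∧ (¬Y ∨ ¬X ∨ ¬Z)) ∧ Y ∧ Y ∧ X   [De Morgan]
= ¬(¬Y ∨ ¬X) ∧ Y ∧ Y ∧ X   [absorption]
= Y ∧ X ∧ Y ∧ Y ∧ X   [De Morgan]
= Y ∧ X ∧ Y ∧ X   [idempotence]
= Y ∧ X   [idempotence]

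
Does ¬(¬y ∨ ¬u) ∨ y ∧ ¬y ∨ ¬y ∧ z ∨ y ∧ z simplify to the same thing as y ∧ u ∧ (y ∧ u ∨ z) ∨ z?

Yes

E1: ¬(¬y ∨ ¬u) ∨ y ∧ ¬y ∨ ¬y ∧ z ∨ y ∧ z
    = ¬(¬y ∨ ¬u) ∨ y ∧ ¬y ∨ z
    = y ∧ u ∨ y ∧ ¬y ∨ z
    = y ∧ u ∨ z
E2: y ∧ u ∧ (y ∧ u ∨ z) ∨ z
    = y ∧ u ∨ z
Both reduce to y ∧ u ∨ z, so they are equivalent.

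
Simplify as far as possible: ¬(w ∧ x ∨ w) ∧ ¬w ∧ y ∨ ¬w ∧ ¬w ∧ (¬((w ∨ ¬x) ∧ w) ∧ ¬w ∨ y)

¬(w ∧ x ∨ w) ∧ ¬w ∧ y ∨ ¬w ∧ ¬w ∧ (¬((w ∨ ¬x) ∧ w) ∧ ¬w ∨ y)
= ¬(w ∧ x ∨ w) ∧ ¬w ∧ y ∨ ¬w ∧ ¬w ∧ (¬w ∧ ¬w ∨ y)
= ¬w ∧ ¬w ∧ y ∨ ¬w ∧ ¬w ∧ (¬w ∧ ¬w ∨ y)
= ¬w ∧ ¬w ∧ y ∨ ¬w ∧ ¬w
= ¬w ∧ ¬w
= ¬w

¬w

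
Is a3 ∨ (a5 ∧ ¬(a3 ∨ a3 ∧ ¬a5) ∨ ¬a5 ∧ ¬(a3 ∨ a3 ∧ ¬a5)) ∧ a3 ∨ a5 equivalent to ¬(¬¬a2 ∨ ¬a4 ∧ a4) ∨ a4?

No

E1: a3 ∨ (a5 ∧ ¬(a3 ∨ a3 ∧ ¬a5) ∨ ¬a5 ∧ ¬(a3 ∨ a3 ∧ ¬a5)) ∧ a3 ∨ a5
    = a3 ∨ ¬(a3 ∨ a3 ∧ ¬a5) ∧ a3 ∨ a5
    = a3 ∨ ¬a3 ∧ a3 ∨ a5
    = a3 ∨ a5
E2: ¬(¬¬a2 ∨ ¬a4 ∧ a4) ∨ a4
    = ¬¬¬a2 ∨ a4
    = ¬a2 ∨ a4
These differ: at a2=1, a3=1, a4=0, a5=1, E1 = 1 but E2 = 0.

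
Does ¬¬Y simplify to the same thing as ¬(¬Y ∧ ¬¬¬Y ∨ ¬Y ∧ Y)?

Yes

E1: ¬¬Y
    = Y   — double negation
E2: ¬(¬Y ∧ ¬¬¬Y ∨ ¬Y ∧ Y)
    = ¬(¬Y ∧ ¬Y ∨ ¬Y ∧ Y)   — double negation
    = ¬¬Y   — distribution
    = Y   — double negation
Both reduce to Y, so they are equivalent.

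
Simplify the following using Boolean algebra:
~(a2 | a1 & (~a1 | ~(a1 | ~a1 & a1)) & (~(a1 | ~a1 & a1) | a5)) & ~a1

~(a2 | a1 & (~a1 | ~(a1 | ~a1 & a1)) & (~(a1 | ~a1 & a1) | a5)) & ~a1
= ~(a2 | a1 & (~a1 & a5 | ~(a1 | ~a1 & a1))) & ~a1   — distribution
= ~(a2 | a1 & (~a1 & a5 | ~a1)) & ~a1   — complement / identity
= ~(a2 | a1 & ~a1) & ~a1   — absorption
= ~a2 & ~a1   — complement / identity

~a2 & ~a1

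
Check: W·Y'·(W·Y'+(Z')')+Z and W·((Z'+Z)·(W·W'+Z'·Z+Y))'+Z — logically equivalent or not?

E1: W·Y'·(W·Y'+(Z')')+Z
    = W·Y'·(W·Y'+Z)+Z
    = W·Y'+Z
E2: W·((Z'+Z)·(W·W'+Z'·Z+Y))'+Z
    = W·((Z'+Z)·(Z'·Z+Y))'+Z
    = W·(Z'·Z+Y)'+Z
    = W·Y'+Z
Both reduce to W·Y'+Z, so they are equivalent.

Yes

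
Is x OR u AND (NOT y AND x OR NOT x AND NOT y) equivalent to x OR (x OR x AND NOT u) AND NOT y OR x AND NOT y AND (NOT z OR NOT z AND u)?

No

E1: x OR u AND (NOT y AND x OR NOT x AND NOT y)
    = x OR u AND NOT y   [distribution]
E2: x OR (x OR x AND NOT u) AND NOT y OR x AND NOT y AND (NOT z OR NOT z AND u)
    = x OR (x OR x AND NOT u) AND NOT y OR x AND NOT y AND NOT z   [absorption]
    = x OR x AND NOT y OR x AND NOT y AND NOT z   [absorption]
    = x OR x AND NOT y   [absorption]
    = x   [absorption]
These differ: at u=1, x=0, y=0, z=0, E1 = 1 but E2 = 0.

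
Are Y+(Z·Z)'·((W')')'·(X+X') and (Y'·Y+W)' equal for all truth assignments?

E1: Y+(Z·Z)'·((W')')'·(X+X')
    = Y+(Z·Z)'·W'·(X+X')   (double negation)
    = Y+(Z·Z)'·W'   (complement / identity)
    = Y+Z'·W'   (idempotence)
E2: (Y'·Y+W)'
    = W'   (complement / identity)
These differ: at W=1, X=0, Y=1, Z=1, E1 = 1 but E2 = 0.

No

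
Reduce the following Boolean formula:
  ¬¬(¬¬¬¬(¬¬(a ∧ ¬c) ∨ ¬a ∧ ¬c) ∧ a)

¬c ∧ a

¬¬(¬¬¬¬(¬¬(a ∧ ¬c) ∨ ¬a ∧ ¬c) ∧ a)
= ¬¬¬¬(¬¬(a ∧ ¬c) ∨ ¬a ∧ ¬c) ∧ a   — double negation
= ¬¬¬¬(a ∧ ¬c ∨ ¬a ∧ ¬c) ∧ a   — double negation
= ¬¬(a ∧ ¬c ∨ ¬a ∧ ¬c) ∧ a   — double negation
= ¬¬¬c ∧ a   — distribution
= ¬c ∧ a   — double negation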